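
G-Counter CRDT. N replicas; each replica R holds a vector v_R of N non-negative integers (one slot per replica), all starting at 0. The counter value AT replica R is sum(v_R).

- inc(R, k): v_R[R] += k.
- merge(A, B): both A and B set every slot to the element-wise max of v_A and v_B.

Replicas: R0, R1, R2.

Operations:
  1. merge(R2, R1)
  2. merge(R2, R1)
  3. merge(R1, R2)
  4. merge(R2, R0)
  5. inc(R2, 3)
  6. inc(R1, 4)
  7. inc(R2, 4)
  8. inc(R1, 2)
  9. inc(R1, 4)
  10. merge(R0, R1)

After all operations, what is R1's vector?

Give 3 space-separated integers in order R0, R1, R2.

Answer: 0 10 0

Derivation:
Op 1: merge R2<->R1 -> R2=(0,0,0) R1=(0,0,0)
Op 2: merge R2<->R1 -> R2=(0,0,0) R1=(0,0,0)
Op 3: merge R1<->R2 -> R1=(0,0,0) R2=(0,0,0)
Op 4: merge R2<->R0 -> R2=(0,0,0) R0=(0,0,0)
Op 5: inc R2 by 3 -> R2=(0,0,3) value=3
Op 6: inc R1 by 4 -> R1=(0,4,0) value=4
Op 7: inc R2 by 4 -> R2=(0,0,7) value=7
Op 8: inc R1 by 2 -> R1=(0,6,0) value=6
Op 9: inc R1 by 4 -> R1=(0,10,0) value=10
Op 10: merge R0<->R1 -> R0=(0,10,0) R1=(0,10,0)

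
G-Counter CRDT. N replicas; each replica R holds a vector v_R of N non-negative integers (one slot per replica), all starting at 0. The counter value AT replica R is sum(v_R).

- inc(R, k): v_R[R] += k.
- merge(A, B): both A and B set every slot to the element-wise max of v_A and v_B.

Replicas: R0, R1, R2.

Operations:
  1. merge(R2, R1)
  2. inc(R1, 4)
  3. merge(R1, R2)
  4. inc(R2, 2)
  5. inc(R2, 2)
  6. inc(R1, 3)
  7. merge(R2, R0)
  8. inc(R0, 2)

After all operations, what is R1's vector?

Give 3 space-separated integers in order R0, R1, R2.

Op 1: merge R2<->R1 -> R2=(0,0,0) R1=(0,0,0)
Op 2: inc R1 by 4 -> R1=(0,4,0) value=4
Op 3: merge R1<->R2 -> R1=(0,4,0) R2=(0,4,0)
Op 4: inc R2 by 2 -> R2=(0,4,2) value=6
Op 5: inc R2 by 2 -> R2=(0,4,4) value=8
Op 6: inc R1 by 3 -> R1=(0,7,0) value=7
Op 7: merge R2<->R0 -> R2=(0,4,4) R0=(0,4,4)
Op 8: inc R0 by 2 -> R0=(2,4,4) value=10

Answer: 0 7 0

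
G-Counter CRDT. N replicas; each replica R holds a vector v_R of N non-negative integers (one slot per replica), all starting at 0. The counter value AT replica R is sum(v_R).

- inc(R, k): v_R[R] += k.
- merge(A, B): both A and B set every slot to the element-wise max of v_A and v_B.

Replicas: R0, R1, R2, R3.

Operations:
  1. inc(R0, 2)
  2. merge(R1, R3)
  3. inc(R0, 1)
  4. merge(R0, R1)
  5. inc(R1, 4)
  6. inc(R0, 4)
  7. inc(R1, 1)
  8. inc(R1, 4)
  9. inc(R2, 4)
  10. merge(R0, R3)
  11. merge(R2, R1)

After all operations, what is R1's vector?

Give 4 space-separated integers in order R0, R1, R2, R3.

Answer: 3 9 4 0

Derivation:
Op 1: inc R0 by 2 -> R0=(2,0,0,0) value=2
Op 2: merge R1<->R3 -> R1=(0,0,0,0) R3=(0,0,0,0)
Op 3: inc R0 by 1 -> R0=(3,0,0,0) value=3
Op 4: merge R0<->R1 -> R0=(3,0,0,0) R1=(3,0,0,0)
Op 5: inc R1 by 4 -> R1=(3,4,0,0) value=7
Op 6: inc R0 by 4 -> R0=(7,0,0,0) value=7
Op 7: inc R1 by 1 -> R1=(3,5,0,0) value=8
Op 8: inc R1 by 4 -> R1=(3,9,0,0) value=12
Op 9: inc R2 by 4 -> R2=(0,0,4,0) value=4
Op 10: merge R0<->R3 -> R0=(7,0,0,0) R3=(7,0,0,0)
Op 11: merge R2<->R1 -> R2=(3,9,4,0) R1=(3,9,4,0)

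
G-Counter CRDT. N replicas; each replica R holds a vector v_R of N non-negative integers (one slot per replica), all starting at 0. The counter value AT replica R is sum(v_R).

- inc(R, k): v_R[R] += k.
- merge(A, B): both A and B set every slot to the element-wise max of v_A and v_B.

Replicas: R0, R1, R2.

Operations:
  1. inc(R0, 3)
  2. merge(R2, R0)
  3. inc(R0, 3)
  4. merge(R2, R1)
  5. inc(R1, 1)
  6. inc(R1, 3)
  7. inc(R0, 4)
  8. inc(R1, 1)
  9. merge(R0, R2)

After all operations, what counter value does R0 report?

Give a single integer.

Answer: 10

Derivation:
Op 1: inc R0 by 3 -> R0=(3,0,0) value=3
Op 2: merge R2<->R0 -> R2=(3,0,0) R0=(3,0,0)
Op 3: inc R0 by 3 -> R0=(6,0,0) value=6
Op 4: merge R2<->R1 -> R2=(3,0,0) R1=(3,0,0)
Op 5: inc R1 by 1 -> R1=(3,1,0) value=4
Op 6: inc R1 by 3 -> R1=(3,4,0) value=7
Op 7: inc R0 by 4 -> R0=(10,0,0) value=10
Op 8: inc R1 by 1 -> R1=(3,5,0) value=8
Op 9: merge R0<->R2 -> R0=(10,0,0) R2=(10,0,0)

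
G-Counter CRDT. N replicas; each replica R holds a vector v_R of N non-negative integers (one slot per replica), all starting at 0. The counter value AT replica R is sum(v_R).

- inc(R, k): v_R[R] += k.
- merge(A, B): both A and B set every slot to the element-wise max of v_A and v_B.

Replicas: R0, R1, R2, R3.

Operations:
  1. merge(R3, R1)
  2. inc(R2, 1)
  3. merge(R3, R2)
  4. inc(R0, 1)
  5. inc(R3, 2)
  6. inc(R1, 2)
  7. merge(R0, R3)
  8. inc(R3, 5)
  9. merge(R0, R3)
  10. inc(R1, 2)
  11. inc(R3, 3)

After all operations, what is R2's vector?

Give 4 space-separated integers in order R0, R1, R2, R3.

Answer: 0 0 1 0

Derivation:
Op 1: merge R3<->R1 -> R3=(0,0,0,0) R1=(0,0,0,0)
Op 2: inc R2 by 1 -> R2=(0,0,1,0) value=1
Op 3: merge R3<->R2 -> R3=(0,0,1,0) R2=(0,0,1,0)
Op 4: inc R0 by 1 -> R0=(1,0,0,0) value=1
Op 5: inc R3 by 2 -> R3=(0,0,1,2) value=3
Op 6: inc R1 by 2 -> R1=(0,2,0,0) value=2
Op 7: merge R0<->R3 -> R0=(1,0,1,2) R3=(1,0,1,2)
Op 8: inc R3 by 5 -> R3=(1,0,1,7) value=9
Op 9: merge R0<->R3 -> R0=(1,0,1,7) R3=(1,0,1,7)
Op 10: inc R1 by 2 -> R1=(0,4,0,0) value=4
Op 11: inc R3 by 3 -> R3=(1,0,1,10) value=12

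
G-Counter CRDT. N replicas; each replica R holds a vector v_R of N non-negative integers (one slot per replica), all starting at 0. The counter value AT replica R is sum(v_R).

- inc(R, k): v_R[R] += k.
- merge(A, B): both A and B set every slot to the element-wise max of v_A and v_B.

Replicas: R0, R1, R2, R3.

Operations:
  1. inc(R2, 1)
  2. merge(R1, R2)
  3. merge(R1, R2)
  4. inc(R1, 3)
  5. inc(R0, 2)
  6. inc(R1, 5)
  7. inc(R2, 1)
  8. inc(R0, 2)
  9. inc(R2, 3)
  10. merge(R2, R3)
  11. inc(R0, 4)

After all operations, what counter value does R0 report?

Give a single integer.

Answer: 8

Derivation:
Op 1: inc R2 by 1 -> R2=(0,0,1,0) value=1
Op 2: merge R1<->R2 -> R1=(0,0,1,0) R2=(0,0,1,0)
Op 3: merge R1<->R2 -> R1=(0,0,1,0) R2=(0,0,1,0)
Op 4: inc R1 by 3 -> R1=(0,3,1,0) value=4
Op 5: inc R0 by 2 -> R0=(2,0,0,0) value=2
Op 6: inc R1 by 5 -> R1=(0,8,1,0) value=9
Op 7: inc R2 by 1 -> R2=(0,0,2,0) value=2
Op 8: inc R0 by 2 -> R0=(4,0,0,0) value=4
Op 9: inc R2 by 3 -> R2=(0,0,5,0) value=5
Op 10: merge R2<->R3 -> R2=(0,0,5,0) R3=(0,0,5,0)
Op 11: inc R0 by 4 -> R0=(8,0,0,0) value=8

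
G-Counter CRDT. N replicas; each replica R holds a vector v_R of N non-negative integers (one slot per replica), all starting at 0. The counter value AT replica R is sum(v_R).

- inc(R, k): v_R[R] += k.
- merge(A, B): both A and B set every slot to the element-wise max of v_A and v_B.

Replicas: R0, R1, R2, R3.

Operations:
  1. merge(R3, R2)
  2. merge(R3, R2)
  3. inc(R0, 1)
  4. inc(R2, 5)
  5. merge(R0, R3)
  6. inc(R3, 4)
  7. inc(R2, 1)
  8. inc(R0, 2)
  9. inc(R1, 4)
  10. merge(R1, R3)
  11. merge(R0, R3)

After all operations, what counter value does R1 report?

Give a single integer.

Answer: 9

Derivation:
Op 1: merge R3<->R2 -> R3=(0,0,0,0) R2=(0,0,0,0)
Op 2: merge R3<->R2 -> R3=(0,0,0,0) R2=(0,0,0,0)
Op 3: inc R0 by 1 -> R0=(1,0,0,0) value=1
Op 4: inc R2 by 5 -> R2=(0,0,5,0) value=5
Op 5: merge R0<->R3 -> R0=(1,0,0,0) R3=(1,0,0,0)
Op 6: inc R3 by 4 -> R3=(1,0,0,4) value=5
Op 7: inc R2 by 1 -> R2=(0,0,6,0) value=6
Op 8: inc R0 by 2 -> R0=(3,0,0,0) value=3
Op 9: inc R1 by 4 -> R1=(0,4,0,0) value=4
Op 10: merge R1<->R3 -> R1=(1,4,0,4) R3=(1,4,0,4)
Op 11: merge R0<->R3 -> R0=(3,4,0,4) R3=(3,4,0,4)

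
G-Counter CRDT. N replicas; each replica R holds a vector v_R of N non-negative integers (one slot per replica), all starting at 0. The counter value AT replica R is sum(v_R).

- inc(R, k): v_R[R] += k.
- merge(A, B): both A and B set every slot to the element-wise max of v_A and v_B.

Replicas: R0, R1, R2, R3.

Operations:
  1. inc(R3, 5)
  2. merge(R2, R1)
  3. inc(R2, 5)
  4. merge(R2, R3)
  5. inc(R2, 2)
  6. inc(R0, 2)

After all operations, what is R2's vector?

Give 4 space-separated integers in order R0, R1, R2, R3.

Op 1: inc R3 by 5 -> R3=(0,0,0,5) value=5
Op 2: merge R2<->R1 -> R2=(0,0,0,0) R1=(0,0,0,0)
Op 3: inc R2 by 5 -> R2=(0,0,5,0) value=5
Op 4: merge R2<->R3 -> R2=(0,0,5,5) R3=(0,0,5,5)
Op 5: inc R2 by 2 -> R2=(0,0,7,5) value=12
Op 6: inc R0 by 2 -> R0=(2,0,0,0) value=2

Answer: 0 0 7 5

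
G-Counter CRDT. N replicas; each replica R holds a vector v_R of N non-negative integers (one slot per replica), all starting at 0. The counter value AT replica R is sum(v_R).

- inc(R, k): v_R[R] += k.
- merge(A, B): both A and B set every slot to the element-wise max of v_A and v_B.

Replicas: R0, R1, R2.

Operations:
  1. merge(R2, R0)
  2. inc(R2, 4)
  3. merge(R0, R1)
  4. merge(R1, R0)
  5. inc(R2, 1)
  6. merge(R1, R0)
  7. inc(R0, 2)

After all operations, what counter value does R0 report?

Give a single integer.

Answer: 2

Derivation:
Op 1: merge R2<->R0 -> R2=(0,0,0) R0=(0,0,0)
Op 2: inc R2 by 4 -> R2=(0,0,4) value=4
Op 3: merge R0<->R1 -> R0=(0,0,0) R1=(0,0,0)
Op 4: merge R1<->R0 -> R1=(0,0,0) R0=(0,0,0)
Op 5: inc R2 by 1 -> R2=(0,0,5) value=5
Op 6: merge R1<->R0 -> R1=(0,0,0) R0=(0,0,0)
Op 7: inc R0 by 2 -> R0=(2,0,0) value=2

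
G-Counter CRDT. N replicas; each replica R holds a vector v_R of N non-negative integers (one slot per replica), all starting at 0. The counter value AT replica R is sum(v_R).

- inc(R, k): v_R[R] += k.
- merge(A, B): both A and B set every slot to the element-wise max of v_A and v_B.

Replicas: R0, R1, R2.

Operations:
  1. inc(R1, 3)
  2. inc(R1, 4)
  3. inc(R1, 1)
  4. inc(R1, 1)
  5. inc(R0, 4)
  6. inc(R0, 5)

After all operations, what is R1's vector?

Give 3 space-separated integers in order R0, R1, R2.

Answer: 0 9 0

Derivation:
Op 1: inc R1 by 3 -> R1=(0,3,0) value=3
Op 2: inc R1 by 4 -> R1=(0,7,0) value=7
Op 3: inc R1 by 1 -> R1=(0,8,0) value=8
Op 4: inc R1 by 1 -> R1=(0,9,0) value=9
Op 5: inc R0 by 4 -> R0=(4,0,0) value=4
Op 6: inc R0 by 5 -> R0=(9,0,0) value=9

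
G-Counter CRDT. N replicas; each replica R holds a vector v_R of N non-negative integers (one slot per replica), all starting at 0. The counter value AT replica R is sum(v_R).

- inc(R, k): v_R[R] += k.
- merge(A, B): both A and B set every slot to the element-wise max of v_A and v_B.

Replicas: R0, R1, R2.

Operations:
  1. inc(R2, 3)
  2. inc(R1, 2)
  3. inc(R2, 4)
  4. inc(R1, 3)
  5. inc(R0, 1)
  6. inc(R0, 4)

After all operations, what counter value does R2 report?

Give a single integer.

Op 1: inc R2 by 3 -> R2=(0,0,3) value=3
Op 2: inc R1 by 2 -> R1=(0,2,0) value=2
Op 3: inc R2 by 4 -> R2=(0,0,7) value=7
Op 4: inc R1 by 3 -> R1=(0,5,0) value=5
Op 5: inc R0 by 1 -> R0=(1,0,0) value=1
Op 6: inc R0 by 4 -> R0=(5,0,0) value=5

Answer: 7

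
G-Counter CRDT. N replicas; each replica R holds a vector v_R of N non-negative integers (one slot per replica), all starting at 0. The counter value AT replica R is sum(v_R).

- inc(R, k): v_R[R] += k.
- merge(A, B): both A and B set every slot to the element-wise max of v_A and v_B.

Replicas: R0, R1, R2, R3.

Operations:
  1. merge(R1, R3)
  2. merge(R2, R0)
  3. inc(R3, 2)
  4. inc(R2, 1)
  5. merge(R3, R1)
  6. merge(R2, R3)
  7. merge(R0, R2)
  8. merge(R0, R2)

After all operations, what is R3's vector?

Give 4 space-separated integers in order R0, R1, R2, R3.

Op 1: merge R1<->R3 -> R1=(0,0,0,0) R3=(0,0,0,0)
Op 2: merge R2<->R0 -> R2=(0,0,0,0) R0=(0,0,0,0)
Op 3: inc R3 by 2 -> R3=(0,0,0,2) value=2
Op 4: inc R2 by 1 -> R2=(0,0,1,0) value=1
Op 5: merge R3<->R1 -> R3=(0,0,0,2) R1=(0,0,0,2)
Op 6: merge R2<->R3 -> R2=(0,0,1,2) R3=(0,0,1,2)
Op 7: merge R0<->R2 -> R0=(0,0,1,2) R2=(0,0,1,2)
Op 8: merge R0<->R2 -> R0=(0,0,1,2) R2=(0,0,1,2)

Answer: 0 0 1 2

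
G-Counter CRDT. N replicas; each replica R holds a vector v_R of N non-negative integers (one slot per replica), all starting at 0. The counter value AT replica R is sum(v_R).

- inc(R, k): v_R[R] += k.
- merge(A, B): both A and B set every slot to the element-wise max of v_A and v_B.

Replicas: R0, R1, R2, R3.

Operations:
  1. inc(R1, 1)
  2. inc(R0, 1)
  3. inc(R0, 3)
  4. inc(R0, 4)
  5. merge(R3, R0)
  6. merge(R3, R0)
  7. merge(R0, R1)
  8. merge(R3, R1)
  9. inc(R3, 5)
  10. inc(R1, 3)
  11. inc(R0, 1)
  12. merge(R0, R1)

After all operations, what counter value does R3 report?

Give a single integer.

Answer: 14

Derivation:
Op 1: inc R1 by 1 -> R1=(0,1,0,0) value=1
Op 2: inc R0 by 1 -> R0=(1,0,0,0) value=1
Op 3: inc R0 by 3 -> R0=(4,0,0,0) value=4
Op 4: inc R0 by 4 -> R0=(8,0,0,0) value=8
Op 5: merge R3<->R0 -> R3=(8,0,0,0) R0=(8,0,0,0)
Op 6: merge R3<->R0 -> R3=(8,0,0,0) R0=(8,0,0,0)
Op 7: merge R0<->R1 -> R0=(8,1,0,0) R1=(8,1,0,0)
Op 8: merge R3<->R1 -> R3=(8,1,0,0) R1=(8,1,0,0)
Op 9: inc R3 by 5 -> R3=(8,1,0,5) value=14
Op 10: inc R1 by 3 -> R1=(8,4,0,0) value=12
Op 11: inc R0 by 1 -> R0=(9,1,0,0) value=10
Op 12: merge R0<->R1 -> R0=(9,4,0,0) R1=(9,4,0,0)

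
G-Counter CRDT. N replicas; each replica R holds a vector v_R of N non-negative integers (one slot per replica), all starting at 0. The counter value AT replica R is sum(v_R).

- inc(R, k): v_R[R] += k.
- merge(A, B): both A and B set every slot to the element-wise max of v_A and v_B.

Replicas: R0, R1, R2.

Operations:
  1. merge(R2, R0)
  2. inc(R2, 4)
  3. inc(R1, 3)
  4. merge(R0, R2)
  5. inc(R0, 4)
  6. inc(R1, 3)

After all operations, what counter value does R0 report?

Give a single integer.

Op 1: merge R2<->R0 -> R2=(0,0,0) R0=(0,0,0)
Op 2: inc R2 by 4 -> R2=(0,0,4) value=4
Op 3: inc R1 by 3 -> R1=(0,3,0) value=3
Op 4: merge R0<->R2 -> R0=(0,0,4) R2=(0,0,4)
Op 5: inc R0 by 4 -> R0=(4,0,4) value=8
Op 6: inc R1 by 3 -> R1=(0,6,0) value=6

Answer: 8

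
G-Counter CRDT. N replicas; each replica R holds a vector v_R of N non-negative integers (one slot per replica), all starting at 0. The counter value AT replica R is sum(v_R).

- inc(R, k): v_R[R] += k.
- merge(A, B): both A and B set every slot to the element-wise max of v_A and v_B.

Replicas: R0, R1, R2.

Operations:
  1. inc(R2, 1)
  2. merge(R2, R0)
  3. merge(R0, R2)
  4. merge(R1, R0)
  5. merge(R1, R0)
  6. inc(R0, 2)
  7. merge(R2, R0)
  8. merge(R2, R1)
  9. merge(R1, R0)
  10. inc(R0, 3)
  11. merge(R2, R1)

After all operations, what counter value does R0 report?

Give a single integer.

Answer: 6

Derivation:
Op 1: inc R2 by 1 -> R2=(0,0,1) value=1
Op 2: merge R2<->R0 -> R2=(0,0,1) R0=(0,0,1)
Op 3: merge R0<->R2 -> R0=(0,0,1) R2=(0,0,1)
Op 4: merge R1<->R0 -> R1=(0,0,1) R0=(0,0,1)
Op 5: merge R1<->R0 -> R1=(0,0,1) R0=(0,0,1)
Op 6: inc R0 by 2 -> R0=(2,0,1) value=3
Op 7: merge R2<->R0 -> R2=(2,0,1) R0=(2,0,1)
Op 8: merge R2<->R1 -> R2=(2,0,1) R1=(2,0,1)
Op 9: merge R1<->R0 -> R1=(2,0,1) R0=(2,0,1)
Op 10: inc R0 by 3 -> R0=(5,0,1) value=6
Op 11: merge R2<->R1 -> R2=(2,0,1) R1=(2,0,1)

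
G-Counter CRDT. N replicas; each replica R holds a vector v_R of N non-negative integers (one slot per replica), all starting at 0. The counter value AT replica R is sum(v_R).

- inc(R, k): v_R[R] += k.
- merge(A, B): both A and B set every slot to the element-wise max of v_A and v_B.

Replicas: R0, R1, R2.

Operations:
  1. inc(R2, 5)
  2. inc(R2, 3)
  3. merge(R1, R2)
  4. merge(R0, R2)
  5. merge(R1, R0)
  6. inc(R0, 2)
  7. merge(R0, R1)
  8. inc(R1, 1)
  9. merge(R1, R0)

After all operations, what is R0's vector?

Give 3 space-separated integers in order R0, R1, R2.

Op 1: inc R2 by 5 -> R2=(0,0,5) value=5
Op 2: inc R2 by 3 -> R2=(0,0,8) value=8
Op 3: merge R1<->R2 -> R1=(0,0,8) R2=(0,0,8)
Op 4: merge R0<->R2 -> R0=(0,0,8) R2=(0,0,8)
Op 5: merge R1<->R0 -> R1=(0,0,8) R0=(0,0,8)
Op 6: inc R0 by 2 -> R0=(2,0,8) value=10
Op 7: merge R0<->R1 -> R0=(2,0,8) R1=(2,0,8)
Op 8: inc R1 by 1 -> R1=(2,1,8) value=11
Op 9: merge R1<->R0 -> R1=(2,1,8) R0=(2,1,8)

Answer: 2 1 8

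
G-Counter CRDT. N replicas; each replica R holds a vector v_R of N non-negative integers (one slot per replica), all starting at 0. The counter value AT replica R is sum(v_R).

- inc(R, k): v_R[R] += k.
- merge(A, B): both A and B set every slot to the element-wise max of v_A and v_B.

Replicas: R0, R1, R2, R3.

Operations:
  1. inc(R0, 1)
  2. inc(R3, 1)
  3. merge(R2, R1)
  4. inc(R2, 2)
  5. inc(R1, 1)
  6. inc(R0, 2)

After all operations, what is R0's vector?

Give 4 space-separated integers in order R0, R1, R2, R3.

Answer: 3 0 0 0

Derivation:
Op 1: inc R0 by 1 -> R0=(1,0,0,0) value=1
Op 2: inc R3 by 1 -> R3=(0,0,0,1) value=1
Op 3: merge R2<->R1 -> R2=(0,0,0,0) R1=(0,0,0,0)
Op 4: inc R2 by 2 -> R2=(0,0,2,0) value=2
Op 5: inc R1 by 1 -> R1=(0,1,0,0) value=1
Op 6: inc R0 by 2 -> R0=(3,0,0,0) value=3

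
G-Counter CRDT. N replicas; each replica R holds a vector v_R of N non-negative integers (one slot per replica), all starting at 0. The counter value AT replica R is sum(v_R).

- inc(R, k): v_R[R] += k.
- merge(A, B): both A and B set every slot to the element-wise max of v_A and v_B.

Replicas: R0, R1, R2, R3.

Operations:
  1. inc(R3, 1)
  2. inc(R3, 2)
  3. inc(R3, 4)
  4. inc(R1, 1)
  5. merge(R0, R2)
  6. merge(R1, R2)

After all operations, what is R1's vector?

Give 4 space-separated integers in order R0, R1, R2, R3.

Op 1: inc R3 by 1 -> R3=(0,0,0,1) value=1
Op 2: inc R3 by 2 -> R3=(0,0,0,3) value=3
Op 3: inc R3 by 4 -> R3=(0,0,0,7) value=7
Op 4: inc R1 by 1 -> R1=(0,1,0,0) value=1
Op 5: merge R0<->R2 -> R0=(0,0,0,0) R2=(0,0,0,0)
Op 6: merge R1<->R2 -> R1=(0,1,0,0) R2=(0,1,0,0)

Answer: 0 1 0 0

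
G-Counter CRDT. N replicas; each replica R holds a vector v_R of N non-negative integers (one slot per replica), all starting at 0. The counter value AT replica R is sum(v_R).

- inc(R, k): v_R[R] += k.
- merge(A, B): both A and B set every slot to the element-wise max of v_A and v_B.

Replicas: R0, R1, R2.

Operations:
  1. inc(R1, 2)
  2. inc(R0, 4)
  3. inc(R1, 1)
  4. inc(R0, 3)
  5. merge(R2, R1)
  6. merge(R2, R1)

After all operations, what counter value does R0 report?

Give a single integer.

Answer: 7

Derivation:
Op 1: inc R1 by 2 -> R1=(0,2,0) value=2
Op 2: inc R0 by 4 -> R0=(4,0,0) value=4
Op 3: inc R1 by 1 -> R1=(0,3,0) value=3
Op 4: inc R0 by 3 -> R0=(7,0,0) value=7
Op 5: merge R2<->R1 -> R2=(0,3,0) R1=(0,3,0)
Op 6: merge R2<->R1 -> R2=(0,3,0) R1=(0,3,0)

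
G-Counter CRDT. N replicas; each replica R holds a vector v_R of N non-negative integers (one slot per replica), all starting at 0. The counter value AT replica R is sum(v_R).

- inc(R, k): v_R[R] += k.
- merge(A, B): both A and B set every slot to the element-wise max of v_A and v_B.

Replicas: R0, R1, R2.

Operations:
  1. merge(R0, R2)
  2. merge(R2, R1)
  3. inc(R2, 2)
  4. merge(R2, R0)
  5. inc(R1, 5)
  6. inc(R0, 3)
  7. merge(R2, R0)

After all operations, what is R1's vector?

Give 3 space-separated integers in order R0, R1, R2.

Op 1: merge R0<->R2 -> R0=(0,0,0) R2=(0,0,0)
Op 2: merge R2<->R1 -> R2=(0,0,0) R1=(0,0,0)
Op 3: inc R2 by 2 -> R2=(0,0,2) value=2
Op 4: merge R2<->R0 -> R2=(0,0,2) R0=(0,0,2)
Op 5: inc R1 by 5 -> R1=(0,5,0) value=5
Op 6: inc R0 by 3 -> R0=(3,0,2) value=5
Op 7: merge R2<->R0 -> R2=(3,0,2) R0=(3,0,2)

Answer: 0 5 0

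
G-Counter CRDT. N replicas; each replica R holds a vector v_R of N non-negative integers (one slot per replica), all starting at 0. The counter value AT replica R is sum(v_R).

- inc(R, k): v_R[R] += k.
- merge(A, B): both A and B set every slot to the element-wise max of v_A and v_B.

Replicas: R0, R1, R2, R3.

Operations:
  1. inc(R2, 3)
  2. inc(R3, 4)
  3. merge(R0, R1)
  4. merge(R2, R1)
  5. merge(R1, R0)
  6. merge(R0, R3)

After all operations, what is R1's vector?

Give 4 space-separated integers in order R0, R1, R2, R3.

Answer: 0 0 3 0

Derivation:
Op 1: inc R2 by 3 -> R2=(0,0,3,0) value=3
Op 2: inc R3 by 4 -> R3=(0,0,0,4) value=4
Op 3: merge R0<->R1 -> R0=(0,0,0,0) R1=(0,0,0,0)
Op 4: merge R2<->R1 -> R2=(0,0,3,0) R1=(0,0,3,0)
Op 5: merge R1<->R0 -> R1=(0,0,3,0) R0=(0,0,3,0)
Op 6: merge R0<->R3 -> R0=(0,0,3,4) R3=(0,0,3,4)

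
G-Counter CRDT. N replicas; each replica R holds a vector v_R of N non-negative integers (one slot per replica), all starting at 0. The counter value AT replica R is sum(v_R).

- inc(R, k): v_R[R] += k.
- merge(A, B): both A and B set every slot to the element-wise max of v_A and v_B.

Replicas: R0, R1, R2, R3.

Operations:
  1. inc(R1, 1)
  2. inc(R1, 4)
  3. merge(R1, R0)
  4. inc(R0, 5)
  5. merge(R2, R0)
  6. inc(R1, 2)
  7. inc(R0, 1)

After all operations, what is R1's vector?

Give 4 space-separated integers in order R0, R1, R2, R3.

Op 1: inc R1 by 1 -> R1=(0,1,0,0) value=1
Op 2: inc R1 by 4 -> R1=(0,5,0,0) value=5
Op 3: merge R1<->R0 -> R1=(0,5,0,0) R0=(0,5,0,0)
Op 4: inc R0 by 5 -> R0=(5,5,0,0) value=10
Op 5: merge R2<->R0 -> R2=(5,5,0,0) R0=(5,5,0,0)
Op 6: inc R1 by 2 -> R1=(0,7,0,0) value=7
Op 7: inc R0 by 1 -> R0=(6,5,0,0) value=11

Answer: 0 7 0 0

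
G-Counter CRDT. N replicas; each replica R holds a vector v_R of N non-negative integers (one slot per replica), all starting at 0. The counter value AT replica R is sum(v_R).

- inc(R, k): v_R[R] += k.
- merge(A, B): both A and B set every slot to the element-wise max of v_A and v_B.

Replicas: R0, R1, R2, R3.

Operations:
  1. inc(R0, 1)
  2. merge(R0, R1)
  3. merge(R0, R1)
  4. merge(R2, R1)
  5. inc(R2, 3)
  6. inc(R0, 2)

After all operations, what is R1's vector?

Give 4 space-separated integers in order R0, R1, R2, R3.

Answer: 1 0 0 0

Derivation:
Op 1: inc R0 by 1 -> R0=(1,0,0,0) value=1
Op 2: merge R0<->R1 -> R0=(1,0,0,0) R1=(1,0,0,0)
Op 3: merge R0<->R1 -> R0=(1,0,0,0) R1=(1,0,0,0)
Op 4: merge R2<->R1 -> R2=(1,0,0,0) R1=(1,0,0,0)
Op 5: inc R2 by 3 -> R2=(1,0,3,0) value=4
Op 6: inc R0 by 2 -> R0=(3,0,0,0) value=3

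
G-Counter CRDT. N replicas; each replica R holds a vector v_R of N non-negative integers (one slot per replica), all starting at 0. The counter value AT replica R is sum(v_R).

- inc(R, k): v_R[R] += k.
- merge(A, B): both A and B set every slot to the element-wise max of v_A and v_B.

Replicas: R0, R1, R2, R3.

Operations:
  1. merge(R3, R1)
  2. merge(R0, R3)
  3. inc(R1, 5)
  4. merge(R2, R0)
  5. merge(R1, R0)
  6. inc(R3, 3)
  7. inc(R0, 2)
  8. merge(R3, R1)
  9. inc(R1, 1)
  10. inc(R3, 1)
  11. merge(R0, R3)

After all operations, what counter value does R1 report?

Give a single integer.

Op 1: merge R3<->R1 -> R3=(0,0,0,0) R1=(0,0,0,0)
Op 2: merge R0<->R3 -> R0=(0,0,0,0) R3=(0,0,0,0)
Op 3: inc R1 by 5 -> R1=(0,5,0,0) value=5
Op 4: merge R2<->R0 -> R2=(0,0,0,0) R0=(0,0,0,0)
Op 5: merge R1<->R0 -> R1=(0,5,0,0) R0=(0,5,0,0)
Op 6: inc R3 by 3 -> R3=(0,0,0,3) value=3
Op 7: inc R0 by 2 -> R0=(2,5,0,0) value=7
Op 8: merge R3<->R1 -> R3=(0,5,0,3) R1=(0,5,0,3)
Op 9: inc R1 by 1 -> R1=(0,6,0,3) value=9
Op 10: inc R3 by 1 -> R3=(0,5,0,4) value=9
Op 11: merge R0<->R3 -> R0=(2,5,0,4) R3=(2,5,0,4)

Answer: 9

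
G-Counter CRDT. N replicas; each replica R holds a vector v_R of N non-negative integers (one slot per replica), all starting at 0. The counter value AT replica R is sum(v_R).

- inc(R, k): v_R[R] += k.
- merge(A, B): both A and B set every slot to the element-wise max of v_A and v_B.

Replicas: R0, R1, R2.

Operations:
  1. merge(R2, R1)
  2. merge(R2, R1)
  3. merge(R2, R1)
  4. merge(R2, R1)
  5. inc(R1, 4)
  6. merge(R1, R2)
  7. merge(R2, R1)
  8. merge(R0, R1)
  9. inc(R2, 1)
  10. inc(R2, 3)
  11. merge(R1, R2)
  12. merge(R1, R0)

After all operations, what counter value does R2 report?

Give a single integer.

Op 1: merge R2<->R1 -> R2=(0,0,0) R1=(0,0,0)
Op 2: merge R2<->R1 -> R2=(0,0,0) R1=(0,0,0)
Op 3: merge R2<->R1 -> R2=(0,0,0) R1=(0,0,0)
Op 4: merge R2<->R1 -> R2=(0,0,0) R1=(0,0,0)
Op 5: inc R1 by 4 -> R1=(0,4,0) value=4
Op 6: merge R1<->R2 -> R1=(0,4,0) R2=(0,4,0)
Op 7: merge R2<->R1 -> R2=(0,4,0) R1=(0,4,0)
Op 8: merge R0<->R1 -> R0=(0,4,0) R1=(0,4,0)
Op 9: inc R2 by 1 -> R2=(0,4,1) value=5
Op 10: inc R2 by 3 -> R2=(0,4,4) value=8
Op 11: merge R1<->R2 -> R1=(0,4,4) R2=(0,4,4)
Op 12: merge R1<->R0 -> R1=(0,4,4) R0=(0,4,4)

Answer: 8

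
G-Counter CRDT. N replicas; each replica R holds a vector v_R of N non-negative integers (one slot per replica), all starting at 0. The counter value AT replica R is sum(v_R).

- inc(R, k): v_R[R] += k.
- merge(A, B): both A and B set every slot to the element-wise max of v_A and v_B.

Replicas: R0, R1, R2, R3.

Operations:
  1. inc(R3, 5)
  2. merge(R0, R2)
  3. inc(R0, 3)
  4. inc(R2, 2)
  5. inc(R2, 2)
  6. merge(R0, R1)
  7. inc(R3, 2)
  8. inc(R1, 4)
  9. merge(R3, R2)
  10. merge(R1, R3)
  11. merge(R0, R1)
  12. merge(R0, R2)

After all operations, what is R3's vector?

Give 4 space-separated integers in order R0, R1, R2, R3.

Answer: 3 4 4 7

Derivation:
Op 1: inc R3 by 5 -> R3=(0,0,0,5) value=5
Op 2: merge R0<->R2 -> R0=(0,0,0,0) R2=(0,0,0,0)
Op 3: inc R0 by 3 -> R0=(3,0,0,0) value=3
Op 4: inc R2 by 2 -> R2=(0,0,2,0) value=2
Op 5: inc R2 by 2 -> R2=(0,0,4,0) value=4
Op 6: merge R0<->R1 -> R0=(3,0,0,0) R1=(3,0,0,0)
Op 7: inc R3 by 2 -> R3=(0,0,0,7) value=7
Op 8: inc R1 by 4 -> R1=(3,4,0,0) value=7
Op 9: merge R3<->R2 -> R3=(0,0,4,7) R2=(0,0,4,7)
Op 10: merge R1<->R3 -> R1=(3,4,4,7) R3=(3,4,4,7)
Op 11: merge R0<->R1 -> R0=(3,4,4,7) R1=(3,4,4,7)
Op 12: merge R0<->R2 -> R0=(3,4,4,7) R2=(3,4,4,7)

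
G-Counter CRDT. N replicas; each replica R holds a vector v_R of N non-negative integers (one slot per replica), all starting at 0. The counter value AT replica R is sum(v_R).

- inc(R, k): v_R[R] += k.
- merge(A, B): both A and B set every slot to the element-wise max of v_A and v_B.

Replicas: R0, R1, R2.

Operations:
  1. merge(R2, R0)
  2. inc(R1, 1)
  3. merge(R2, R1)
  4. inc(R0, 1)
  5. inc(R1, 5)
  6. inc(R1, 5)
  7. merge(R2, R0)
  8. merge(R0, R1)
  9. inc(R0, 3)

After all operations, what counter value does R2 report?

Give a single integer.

Op 1: merge R2<->R0 -> R2=(0,0,0) R0=(0,0,0)
Op 2: inc R1 by 1 -> R1=(0,1,0) value=1
Op 3: merge R2<->R1 -> R2=(0,1,0) R1=(0,1,0)
Op 4: inc R0 by 1 -> R0=(1,0,0) value=1
Op 5: inc R1 by 5 -> R1=(0,6,0) value=6
Op 6: inc R1 by 5 -> R1=(0,11,0) value=11
Op 7: merge R2<->R0 -> R2=(1,1,0) R0=(1,1,0)
Op 8: merge R0<->R1 -> R0=(1,11,0) R1=(1,11,0)
Op 9: inc R0 by 3 -> R0=(4,11,0) value=15

Answer: 2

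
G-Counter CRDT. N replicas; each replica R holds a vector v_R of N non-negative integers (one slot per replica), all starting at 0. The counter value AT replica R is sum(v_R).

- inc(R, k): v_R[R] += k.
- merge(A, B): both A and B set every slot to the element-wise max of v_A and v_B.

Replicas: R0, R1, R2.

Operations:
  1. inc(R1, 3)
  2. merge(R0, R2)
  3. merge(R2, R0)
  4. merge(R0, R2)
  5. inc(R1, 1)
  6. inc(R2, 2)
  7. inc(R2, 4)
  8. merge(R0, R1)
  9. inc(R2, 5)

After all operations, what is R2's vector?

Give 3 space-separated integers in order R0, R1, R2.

Answer: 0 0 11

Derivation:
Op 1: inc R1 by 3 -> R1=(0,3,0) value=3
Op 2: merge R0<->R2 -> R0=(0,0,0) R2=(0,0,0)
Op 3: merge R2<->R0 -> R2=(0,0,0) R0=(0,0,0)
Op 4: merge R0<->R2 -> R0=(0,0,0) R2=(0,0,0)
Op 5: inc R1 by 1 -> R1=(0,4,0) value=4
Op 6: inc R2 by 2 -> R2=(0,0,2) value=2
Op 7: inc R2 by 4 -> R2=(0,0,6) value=6
Op 8: merge R0<->R1 -> R0=(0,4,0) R1=(0,4,0)
Op 9: inc R2 by 5 -> R2=(0,0,11) value=11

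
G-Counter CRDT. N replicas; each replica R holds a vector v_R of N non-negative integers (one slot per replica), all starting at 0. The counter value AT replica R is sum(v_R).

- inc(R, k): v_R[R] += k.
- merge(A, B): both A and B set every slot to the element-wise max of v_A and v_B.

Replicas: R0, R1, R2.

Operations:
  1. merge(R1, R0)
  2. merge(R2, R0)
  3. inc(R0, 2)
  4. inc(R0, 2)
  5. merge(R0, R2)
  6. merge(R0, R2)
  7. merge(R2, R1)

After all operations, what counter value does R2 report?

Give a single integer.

Answer: 4

Derivation:
Op 1: merge R1<->R0 -> R1=(0,0,0) R0=(0,0,0)
Op 2: merge R2<->R0 -> R2=(0,0,0) R0=(0,0,0)
Op 3: inc R0 by 2 -> R0=(2,0,0) value=2
Op 4: inc R0 by 2 -> R0=(4,0,0) value=4
Op 5: merge R0<->R2 -> R0=(4,0,0) R2=(4,0,0)
Op 6: merge R0<->R2 -> R0=(4,0,0) R2=(4,0,0)
Op 7: merge R2<->R1 -> R2=(4,0,0) R1=(4,0,0)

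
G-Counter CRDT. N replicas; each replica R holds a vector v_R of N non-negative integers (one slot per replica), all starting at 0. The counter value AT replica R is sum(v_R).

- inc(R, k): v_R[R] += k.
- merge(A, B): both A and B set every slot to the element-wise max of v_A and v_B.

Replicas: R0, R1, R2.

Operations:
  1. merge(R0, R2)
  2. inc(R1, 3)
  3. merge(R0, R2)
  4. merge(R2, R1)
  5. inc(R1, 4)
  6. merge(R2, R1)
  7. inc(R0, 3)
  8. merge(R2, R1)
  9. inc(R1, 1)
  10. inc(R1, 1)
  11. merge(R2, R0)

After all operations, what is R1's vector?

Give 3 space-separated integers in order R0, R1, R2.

Answer: 0 9 0

Derivation:
Op 1: merge R0<->R2 -> R0=(0,0,0) R2=(0,0,0)
Op 2: inc R1 by 3 -> R1=(0,3,0) value=3
Op 3: merge R0<->R2 -> R0=(0,0,0) R2=(0,0,0)
Op 4: merge R2<->R1 -> R2=(0,3,0) R1=(0,3,0)
Op 5: inc R1 by 4 -> R1=(0,7,0) value=7
Op 6: merge R2<->R1 -> R2=(0,7,0) R1=(0,7,0)
Op 7: inc R0 by 3 -> R0=(3,0,0) value=3
Op 8: merge R2<->R1 -> R2=(0,7,0) R1=(0,7,0)
Op 9: inc R1 by 1 -> R1=(0,8,0) value=8
Op 10: inc R1 by 1 -> R1=(0,9,0) value=9
Op 11: merge R2<->R0 -> R2=(3,7,0) R0=(3,7,0)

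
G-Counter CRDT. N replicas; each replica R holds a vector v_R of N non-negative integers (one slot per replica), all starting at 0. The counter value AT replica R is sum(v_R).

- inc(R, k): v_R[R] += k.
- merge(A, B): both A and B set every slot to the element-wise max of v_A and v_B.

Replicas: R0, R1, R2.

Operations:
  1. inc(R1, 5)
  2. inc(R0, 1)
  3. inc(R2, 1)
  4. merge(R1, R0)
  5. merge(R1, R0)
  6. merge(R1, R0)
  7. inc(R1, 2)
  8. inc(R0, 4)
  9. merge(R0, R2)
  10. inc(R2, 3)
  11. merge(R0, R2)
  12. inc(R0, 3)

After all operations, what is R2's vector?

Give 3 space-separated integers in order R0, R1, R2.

Op 1: inc R1 by 5 -> R1=(0,5,0) value=5
Op 2: inc R0 by 1 -> R0=(1,0,0) value=1
Op 3: inc R2 by 1 -> R2=(0,0,1) value=1
Op 4: merge R1<->R0 -> R1=(1,5,0) R0=(1,5,0)
Op 5: merge R1<->R0 -> R1=(1,5,0) R0=(1,5,0)
Op 6: merge R1<->R0 -> R1=(1,5,0) R0=(1,5,0)
Op 7: inc R1 by 2 -> R1=(1,7,0) value=8
Op 8: inc R0 by 4 -> R0=(5,5,0) value=10
Op 9: merge R0<->R2 -> R0=(5,5,1) R2=(5,5,1)
Op 10: inc R2 by 3 -> R2=(5,5,4) value=14
Op 11: merge R0<->R2 -> R0=(5,5,4) R2=(5,5,4)
Op 12: inc R0 by 3 -> R0=(8,5,4) value=17

Answer: 5 5 4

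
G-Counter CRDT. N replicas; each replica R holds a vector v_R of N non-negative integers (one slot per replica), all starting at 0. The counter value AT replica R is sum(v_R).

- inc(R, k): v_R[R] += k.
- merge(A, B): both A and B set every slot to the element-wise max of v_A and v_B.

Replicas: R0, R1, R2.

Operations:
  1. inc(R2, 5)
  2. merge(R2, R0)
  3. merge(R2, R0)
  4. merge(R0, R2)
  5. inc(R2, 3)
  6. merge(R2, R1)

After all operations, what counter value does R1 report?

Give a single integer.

Op 1: inc R2 by 5 -> R2=(0,0,5) value=5
Op 2: merge R2<->R0 -> R2=(0,0,5) R0=(0,0,5)
Op 3: merge R2<->R0 -> R2=(0,0,5) R0=(0,0,5)
Op 4: merge R0<->R2 -> R0=(0,0,5) R2=(0,0,5)
Op 5: inc R2 by 3 -> R2=(0,0,8) value=8
Op 6: merge R2<->R1 -> R2=(0,0,8) R1=(0,0,8)

Answer: 8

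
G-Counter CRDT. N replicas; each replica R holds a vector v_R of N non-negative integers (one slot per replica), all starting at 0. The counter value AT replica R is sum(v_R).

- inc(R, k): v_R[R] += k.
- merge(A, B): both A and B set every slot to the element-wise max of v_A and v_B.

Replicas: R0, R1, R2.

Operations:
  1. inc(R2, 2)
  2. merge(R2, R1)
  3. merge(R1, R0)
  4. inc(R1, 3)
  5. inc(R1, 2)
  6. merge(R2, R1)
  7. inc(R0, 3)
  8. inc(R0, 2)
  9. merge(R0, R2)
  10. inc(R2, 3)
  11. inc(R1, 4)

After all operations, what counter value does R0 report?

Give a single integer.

Answer: 12

Derivation:
Op 1: inc R2 by 2 -> R2=(0,0,2) value=2
Op 2: merge R2<->R1 -> R2=(0,0,2) R1=(0,0,2)
Op 3: merge R1<->R0 -> R1=(0,0,2) R0=(0,0,2)
Op 4: inc R1 by 3 -> R1=(0,3,2) value=5
Op 5: inc R1 by 2 -> R1=(0,5,2) value=7
Op 6: merge R2<->R1 -> R2=(0,5,2) R1=(0,5,2)
Op 7: inc R0 by 3 -> R0=(3,0,2) value=5
Op 8: inc R0 by 2 -> R0=(5,0,2) value=7
Op 9: merge R0<->R2 -> R0=(5,5,2) R2=(5,5,2)
Op 10: inc R2 by 3 -> R2=(5,5,5) value=15
Op 11: inc R1 by 4 -> R1=(0,9,2) value=11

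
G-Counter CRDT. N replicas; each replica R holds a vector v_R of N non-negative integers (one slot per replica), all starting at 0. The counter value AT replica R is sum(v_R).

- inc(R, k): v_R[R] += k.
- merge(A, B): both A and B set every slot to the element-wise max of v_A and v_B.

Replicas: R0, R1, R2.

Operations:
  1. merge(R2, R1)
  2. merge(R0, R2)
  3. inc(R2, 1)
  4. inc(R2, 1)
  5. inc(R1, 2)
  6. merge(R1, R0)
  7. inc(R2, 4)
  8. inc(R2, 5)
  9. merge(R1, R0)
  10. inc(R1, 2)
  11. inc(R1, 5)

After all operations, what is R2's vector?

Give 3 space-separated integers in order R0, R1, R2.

Op 1: merge R2<->R1 -> R2=(0,0,0) R1=(0,0,0)
Op 2: merge R0<->R2 -> R0=(0,0,0) R2=(0,0,0)
Op 3: inc R2 by 1 -> R2=(0,0,1) value=1
Op 4: inc R2 by 1 -> R2=(0,0,2) value=2
Op 5: inc R1 by 2 -> R1=(0,2,0) value=2
Op 6: merge R1<->R0 -> R1=(0,2,0) R0=(0,2,0)
Op 7: inc R2 by 4 -> R2=(0,0,6) value=6
Op 8: inc R2 by 5 -> R2=(0,0,11) value=11
Op 9: merge R1<->R0 -> R1=(0,2,0) R0=(0,2,0)
Op 10: inc R1 by 2 -> R1=(0,4,0) value=4
Op 11: inc R1 by 5 -> R1=(0,9,0) value=9

Answer: 0 0 11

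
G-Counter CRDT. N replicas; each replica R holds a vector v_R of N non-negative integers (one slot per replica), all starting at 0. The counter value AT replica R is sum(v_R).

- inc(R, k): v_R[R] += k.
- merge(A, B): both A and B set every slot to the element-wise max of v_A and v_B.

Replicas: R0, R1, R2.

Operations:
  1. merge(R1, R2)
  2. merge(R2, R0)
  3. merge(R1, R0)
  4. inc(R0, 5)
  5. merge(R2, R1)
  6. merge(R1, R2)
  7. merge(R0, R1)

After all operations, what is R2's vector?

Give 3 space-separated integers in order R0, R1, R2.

Op 1: merge R1<->R2 -> R1=(0,0,0) R2=(0,0,0)
Op 2: merge R2<->R0 -> R2=(0,0,0) R0=(0,0,0)
Op 3: merge R1<->R0 -> R1=(0,0,0) R0=(0,0,0)
Op 4: inc R0 by 5 -> R0=(5,0,0) value=5
Op 5: merge R2<->R1 -> R2=(0,0,0) R1=(0,0,0)
Op 6: merge R1<->R2 -> R1=(0,0,0) R2=(0,0,0)
Op 7: merge R0<->R1 -> R0=(5,0,0) R1=(5,0,0)

Answer: 0 0 0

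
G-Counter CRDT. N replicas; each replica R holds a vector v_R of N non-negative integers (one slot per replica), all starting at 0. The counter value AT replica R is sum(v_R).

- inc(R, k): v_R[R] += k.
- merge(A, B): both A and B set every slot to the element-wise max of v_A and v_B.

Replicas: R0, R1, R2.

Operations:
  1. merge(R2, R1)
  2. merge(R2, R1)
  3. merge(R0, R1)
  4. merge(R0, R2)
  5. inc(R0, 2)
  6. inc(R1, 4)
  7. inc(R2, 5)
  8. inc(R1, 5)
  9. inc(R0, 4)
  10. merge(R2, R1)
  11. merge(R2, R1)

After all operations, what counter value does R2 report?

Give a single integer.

Op 1: merge R2<->R1 -> R2=(0,0,0) R1=(0,0,0)
Op 2: merge R2<->R1 -> R2=(0,0,0) R1=(0,0,0)
Op 3: merge R0<->R1 -> R0=(0,0,0) R1=(0,0,0)
Op 4: merge R0<->R2 -> R0=(0,0,0) R2=(0,0,0)
Op 5: inc R0 by 2 -> R0=(2,0,0) value=2
Op 6: inc R1 by 4 -> R1=(0,4,0) value=4
Op 7: inc R2 by 5 -> R2=(0,0,5) value=5
Op 8: inc R1 by 5 -> R1=(0,9,0) value=9
Op 9: inc R0 by 4 -> R0=(6,0,0) value=6
Op 10: merge R2<->R1 -> R2=(0,9,5) R1=(0,9,5)
Op 11: merge R2<->R1 -> R2=(0,9,5) R1=(0,9,5)

Answer: 14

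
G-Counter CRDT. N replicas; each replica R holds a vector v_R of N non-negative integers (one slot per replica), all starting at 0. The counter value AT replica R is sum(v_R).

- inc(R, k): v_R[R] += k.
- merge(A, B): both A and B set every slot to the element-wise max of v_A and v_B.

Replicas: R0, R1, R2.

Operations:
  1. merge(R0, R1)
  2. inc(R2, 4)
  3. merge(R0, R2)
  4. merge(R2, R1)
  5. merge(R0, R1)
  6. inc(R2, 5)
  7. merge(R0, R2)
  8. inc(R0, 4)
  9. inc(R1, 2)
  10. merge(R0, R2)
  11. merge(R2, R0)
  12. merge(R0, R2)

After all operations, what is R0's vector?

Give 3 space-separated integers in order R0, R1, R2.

Answer: 4 0 9

Derivation:
Op 1: merge R0<->R1 -> R0=(0,0,0) R1=(0,0,0)
Op 2: inc R2 by 4 -> R2=(0,0,4) value=4
Op 3: merge R0<->R2 -> R0=(0,0,4) R2=(0,0,4)
Op 4: merge R2<->R1 -> R2=(0,0,4) R1=(0,0,4)
Op 5: merge R0<->R1 -> R0=(0,0,4) R1=(0,0,4)
Op 6: inc R2 by 5 -> R2=(0,0,9) value=9
Op 7: merge R0<->R2 -> R0=(0,0,9) R2=(0,0,9)
Op 8: inc R0 by 4 -> R0=(4,0,9) value=13
Op 9: inc R1 by 2 -> R1=(0,2,4) value=6
Op 10: merge R0<->R2 -> R0=(4,0,9) R2=(4,0,9)
Op 11: merge R2<->R0 -> R2=(4,0,9) R0=(4,0,9)
Op 12: merge R0<->R2 -> R0=(4,0,9) R2=(4,0,9)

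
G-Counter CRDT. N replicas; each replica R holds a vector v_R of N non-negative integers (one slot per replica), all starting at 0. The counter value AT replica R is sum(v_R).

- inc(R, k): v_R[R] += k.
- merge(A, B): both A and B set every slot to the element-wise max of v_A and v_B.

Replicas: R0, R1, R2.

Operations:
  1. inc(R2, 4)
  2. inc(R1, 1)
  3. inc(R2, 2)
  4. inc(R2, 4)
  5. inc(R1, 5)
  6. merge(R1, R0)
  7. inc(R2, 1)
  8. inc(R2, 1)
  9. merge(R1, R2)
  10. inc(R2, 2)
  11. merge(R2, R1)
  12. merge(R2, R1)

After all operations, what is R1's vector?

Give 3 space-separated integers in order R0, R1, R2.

Answer: 0 6 14

Derivation:
Op 1: inc R2 by 4 -> R2=(0,0,4) value=4
Op 2: inc R1 by 1 -> R1=(0,1,0) value=1
Op 3: inc R2 by 2 -> R2=(0,0,6) value=6
Op 4: inc R2 by 4 -> R2=(0,0,10) value=10
Op 5: inc R1 by 5 -> R1=(0,6,0) value=6
Op 6: merge R1<->R0 -> R1=(0,6,0) R0=(0,6,0)
Op 7: inc R2 by 1 -> R2=(0,0,11) value=11
Op 8: inc R2 by 1 -> R2=(0,0,12) value=12
Op 9: merge R1<->R2 -> R1=(0,6,12) R2=(0,6,12)
Op 10: inc R2 by 2 -> R2=(0,6,14) value=20
Op 11: merge R2<->R1 -> R2=(0,6,14) R1=(0,6,14)
Op 12: merge R2<->R1 -> R2=(0,6,14) R1=(0,6,14)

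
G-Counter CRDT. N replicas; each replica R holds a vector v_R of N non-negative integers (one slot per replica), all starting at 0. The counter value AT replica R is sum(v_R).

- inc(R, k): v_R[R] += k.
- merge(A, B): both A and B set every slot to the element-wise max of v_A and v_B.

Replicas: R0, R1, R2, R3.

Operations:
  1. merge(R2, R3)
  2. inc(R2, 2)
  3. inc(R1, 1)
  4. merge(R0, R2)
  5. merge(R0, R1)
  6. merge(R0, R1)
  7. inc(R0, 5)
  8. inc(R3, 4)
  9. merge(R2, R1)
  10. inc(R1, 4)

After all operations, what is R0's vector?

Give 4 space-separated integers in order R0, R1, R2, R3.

Op 1: merge R2<->R3 -> R2=(0,0,0,0) R3=(0,0,0,0)
Op 2: inc R2 by 2 -> R2=(0,0,2,0) value=2
Op 3: inc R1 by 1 -> R1=(0,1,0,0) value=1
Op 4: merge R0<->R2 -> R0=(0,0,2,0) R2=(0,0,2,0)
Op 5: merge R0<->R1 -> R0=(0,1,2,0) R1=(0,1,2,0)
Op 6: merge R0<->R1 -> R0=(0,1,2,0) R1=(0,1,2,0)
Op 7: inc R0 by 5 -> R0=(5,1,2,0) value=8
Op 8: inc R3 by 4 -> R3=(0,0,0,4) value=4
Op 9: merge R2<->R1 -> R2=(0,1,2,0) R1=(0,1,2,0)
Op 10: inc R1 by 4 -> R1=(0,5,2,0) value=7

Answer: 5 1 2 0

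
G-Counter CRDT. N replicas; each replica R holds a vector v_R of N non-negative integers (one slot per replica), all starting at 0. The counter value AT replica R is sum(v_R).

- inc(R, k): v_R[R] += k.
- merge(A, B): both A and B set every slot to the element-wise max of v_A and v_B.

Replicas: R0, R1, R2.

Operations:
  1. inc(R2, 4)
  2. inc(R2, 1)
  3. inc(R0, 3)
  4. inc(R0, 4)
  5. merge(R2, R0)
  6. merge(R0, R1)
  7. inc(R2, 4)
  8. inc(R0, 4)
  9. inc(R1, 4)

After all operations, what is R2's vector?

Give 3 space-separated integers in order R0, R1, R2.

Answer: 7 0 9

Derivation:
Op 1: inc R2 by 4 -> R2=(0,0,4) value=4
Op 2: inc R2 by 1 -> R2=(0,0,5) value=5
Op 3: inc R0 by 3 -> R0=(3,0,0) value=3
Op 4: inc R0 by 4 -> R0=(7,0,0) value=7
Op 5: merge R2<->R0 -> R2=(7,0,5) R0=(7,0,5)
Op 6: merge R0<->R1 -> R0=(7,0,5) R1=(7,0,5)
Op 7: inc R2 by 4 -> R2=(7,0,9) value=16
Op 8: inc R0 by 4 -> R0=(11,0,5) value=16
Op 9: inc R1 by 4 -> R1=(7,4,5) value=16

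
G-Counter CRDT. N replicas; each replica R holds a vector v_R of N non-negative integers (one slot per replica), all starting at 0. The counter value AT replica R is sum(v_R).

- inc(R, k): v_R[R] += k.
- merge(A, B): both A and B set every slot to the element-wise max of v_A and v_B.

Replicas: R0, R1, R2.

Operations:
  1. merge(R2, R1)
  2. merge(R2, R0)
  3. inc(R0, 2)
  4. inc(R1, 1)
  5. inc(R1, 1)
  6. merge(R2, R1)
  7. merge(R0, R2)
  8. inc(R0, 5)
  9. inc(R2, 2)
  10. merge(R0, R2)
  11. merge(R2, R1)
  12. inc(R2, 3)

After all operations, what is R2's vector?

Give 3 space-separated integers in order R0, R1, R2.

Answer: 7 2 5

Derivation:
Op 1: merge R2<->R1 -> R2=(0,0,0) R1=(0,0,0)
Op 2: merge R2<->R0 -> R2=(0,0,0) R0=(0,0,0)
Op 3: inc R0 by 2 -> R0=(2,0,0) value=2
Op 4: inc R1 by 1 -> R1=(0,1,0) value=1
Op 5: inc R1 by 1 -> R1=(0,2,0) value=2
Op 6: merge R2<->R1 -> R2=(0,2,0) R1=(0,2,0)
Op 7: merge R0<->R2 -> R0=(2,2,0) R2=(2,2,0)
Op 8: inc R0 by 5 -> R0=(7,2,0) value=9
Op 9: inc R2 by 2 -> R2=(2,2,2) value=6
Op 10: merge R0<->R2 -> R0=(7,2,2) R2=(7,2,2)
Op 11: merge R2<->R1 -> R2=(7,2,2) R1=(7,2,2)
Op 12: inc R2 by 3 -> R2=(7,2,5) value=14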